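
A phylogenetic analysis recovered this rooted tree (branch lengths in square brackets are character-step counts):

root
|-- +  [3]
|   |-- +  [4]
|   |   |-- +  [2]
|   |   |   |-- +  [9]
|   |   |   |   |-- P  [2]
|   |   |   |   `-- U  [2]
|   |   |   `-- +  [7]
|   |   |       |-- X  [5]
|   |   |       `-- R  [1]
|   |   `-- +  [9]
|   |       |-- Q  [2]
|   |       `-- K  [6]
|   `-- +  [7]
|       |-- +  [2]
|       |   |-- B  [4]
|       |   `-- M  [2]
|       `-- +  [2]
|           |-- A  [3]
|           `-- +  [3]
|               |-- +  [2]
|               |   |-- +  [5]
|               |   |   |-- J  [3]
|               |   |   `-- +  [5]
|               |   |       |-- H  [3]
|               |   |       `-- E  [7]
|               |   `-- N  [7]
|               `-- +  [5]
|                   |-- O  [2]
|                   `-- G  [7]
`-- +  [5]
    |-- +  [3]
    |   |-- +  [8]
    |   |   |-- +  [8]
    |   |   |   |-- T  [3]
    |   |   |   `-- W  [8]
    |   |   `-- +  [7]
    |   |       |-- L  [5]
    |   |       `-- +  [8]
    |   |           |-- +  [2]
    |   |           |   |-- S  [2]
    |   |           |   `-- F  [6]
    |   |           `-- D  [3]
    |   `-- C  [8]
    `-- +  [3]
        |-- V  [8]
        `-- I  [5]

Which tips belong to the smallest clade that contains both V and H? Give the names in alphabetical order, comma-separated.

A, B, C, D, E, F, G, H, I, J, K, L, M, N, O, P, Q, R, S, T, U, V, W, X

Tracing V: it sits inside (V,I).
Tracing H: it sits inside (H,E).
The smallest clade enclosing both is the whole tree (their MRCA is the root), so the answer is all 24 tips in alphabetical order.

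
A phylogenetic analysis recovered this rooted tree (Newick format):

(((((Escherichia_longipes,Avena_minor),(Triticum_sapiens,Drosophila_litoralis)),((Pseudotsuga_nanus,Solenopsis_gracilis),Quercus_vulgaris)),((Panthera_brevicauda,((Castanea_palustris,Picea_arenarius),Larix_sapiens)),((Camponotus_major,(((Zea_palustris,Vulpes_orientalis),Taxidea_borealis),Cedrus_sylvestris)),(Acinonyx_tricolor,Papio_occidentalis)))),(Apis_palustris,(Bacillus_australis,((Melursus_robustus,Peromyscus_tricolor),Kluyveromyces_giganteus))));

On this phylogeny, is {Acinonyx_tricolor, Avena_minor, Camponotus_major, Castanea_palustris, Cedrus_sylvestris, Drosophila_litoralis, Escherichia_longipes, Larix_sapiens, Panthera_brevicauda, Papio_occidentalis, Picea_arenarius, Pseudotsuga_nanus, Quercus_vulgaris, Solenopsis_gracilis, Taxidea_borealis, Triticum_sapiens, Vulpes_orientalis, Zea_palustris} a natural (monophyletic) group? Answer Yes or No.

Yes

The most recent common ancestor of these taxa subtends ((((Escherichia_longipes,Avena_minor),(Triticum_sapiens,Drosophila_litoralis)),((Pseudotsuga_nanus,Solenopsis_gracilis),Quercus_vulgaris)),((Panthera_brevicauda,((Castanea_palustris,Picea_arenarius),Larix_sapiens)),((Camponotus_major,(((Zea_palustris,Vulpes_orientalis),Taxidea_borealis),Cedrus_sylvestris)),(Acinonyx_tricolor,Papio_occidentalis)))).
That clade has exactly 18 tips — every listed taxon and nothing else — so the group is monophyletic.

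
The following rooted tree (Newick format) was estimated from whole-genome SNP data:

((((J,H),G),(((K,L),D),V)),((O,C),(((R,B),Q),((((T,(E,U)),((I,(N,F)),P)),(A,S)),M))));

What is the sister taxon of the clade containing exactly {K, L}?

The clade containing exactly {K, L} attaches to the tree at the node subtending ((K,L),D).
The other lineage descending from that same node — the sister group — is the single tip D.

D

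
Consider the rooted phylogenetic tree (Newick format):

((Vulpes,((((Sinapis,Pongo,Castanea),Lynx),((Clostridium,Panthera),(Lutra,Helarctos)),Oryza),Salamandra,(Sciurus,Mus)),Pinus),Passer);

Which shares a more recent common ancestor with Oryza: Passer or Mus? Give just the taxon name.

Mus

The MRCA of Oryza and Mus subtends ((((Sinapis,Pongo,Castanea),Lynx),((Clostridium,Panthera),(Lutra,Helarctos)),Oryza),Salamandra,(Sciurus,Mus)) (12 taxa).
The MRCA of Oryza and Passer is the root, subtending the entire tree (15 taxa).
The first is nested inside the second, so Oryza shares a more recent common ancestor with Mus.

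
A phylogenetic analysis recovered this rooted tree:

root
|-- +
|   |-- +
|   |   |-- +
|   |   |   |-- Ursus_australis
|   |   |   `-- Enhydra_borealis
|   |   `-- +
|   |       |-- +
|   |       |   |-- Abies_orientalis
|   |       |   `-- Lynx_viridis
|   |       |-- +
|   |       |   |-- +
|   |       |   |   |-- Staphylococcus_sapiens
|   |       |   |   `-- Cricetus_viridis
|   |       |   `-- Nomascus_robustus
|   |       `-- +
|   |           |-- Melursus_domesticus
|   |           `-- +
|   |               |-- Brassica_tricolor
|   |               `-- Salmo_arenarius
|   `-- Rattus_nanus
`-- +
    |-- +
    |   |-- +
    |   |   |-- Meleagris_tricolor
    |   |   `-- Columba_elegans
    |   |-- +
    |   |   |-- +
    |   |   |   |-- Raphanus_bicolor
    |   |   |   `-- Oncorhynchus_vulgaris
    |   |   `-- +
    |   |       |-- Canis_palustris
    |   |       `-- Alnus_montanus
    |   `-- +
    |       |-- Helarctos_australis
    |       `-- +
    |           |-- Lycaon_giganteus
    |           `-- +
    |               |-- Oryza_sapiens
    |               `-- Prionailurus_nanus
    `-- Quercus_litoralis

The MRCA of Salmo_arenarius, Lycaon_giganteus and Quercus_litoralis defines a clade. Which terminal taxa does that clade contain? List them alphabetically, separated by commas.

Tracing Salmo_arenarius: it sits inside (Brassica_tricolor,Salmo_arenarius).
Tracing Lycaon_giganteus: it sits inside (Lycaon_giganteus,(Oryza_sapiens,Prionailurus_nanus)).
Tracing Quercus_litoralis: it sits inside (((Meleagris_tricolor,Columba_elegans),((Raphanus_bicolor,Oncorhynchus_vulgaris),(Canis_palustris,Alnus_montanus)),(Helarctos_australis,(Lycaon_giganteus,(Oryza_sapiens,Prionailurus_nanus)))),Quercus_litoralis).
The smallest clade enclosing all 3 is the whole tree (their MRCA is the root), so the answer is all 22 tips in alphabetical order.

Abies_orientalis, Alnus_montanus, Brassica_tricolor, Canis_palustris, Columba_elegans, Cricetus_viridis, Enhydra_borealis, Helarctos_australis, Lycaon_giganteus, Lynx_viridis, Meleagris_tricolor, Melursus_domesticus, Nomascus_robustus, Oncorhynchus_vulgaris, Oryza_sapiens, Prionailurus_nanus, Quercus_litoralis, Raphanus_bicolor, Rattus_nanus, Salmo_arenarius, Staphylococcus_sapiens, Ursus_australis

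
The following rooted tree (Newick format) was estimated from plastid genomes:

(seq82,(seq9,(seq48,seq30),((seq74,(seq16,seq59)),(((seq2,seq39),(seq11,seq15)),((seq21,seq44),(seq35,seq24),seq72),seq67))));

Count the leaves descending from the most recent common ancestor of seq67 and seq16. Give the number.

13

The MRCA of seq67 and seq16 is the node subtending ((seq74,(seq16,seq59)),(((seq2,seq39),(seq11,seq15)),((seq21,seq44),(seq35,seq24),seq72),seq67)).
That clade contains 13 terminal taxa: seq11, seq15, seq16, seq2, seq21, seq24, seq35, seq39, seq44, seq59, seq67, seq72, seq74.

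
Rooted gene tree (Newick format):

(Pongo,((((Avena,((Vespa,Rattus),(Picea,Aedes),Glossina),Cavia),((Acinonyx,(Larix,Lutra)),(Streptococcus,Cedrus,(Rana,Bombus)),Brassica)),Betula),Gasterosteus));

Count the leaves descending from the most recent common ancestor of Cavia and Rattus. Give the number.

7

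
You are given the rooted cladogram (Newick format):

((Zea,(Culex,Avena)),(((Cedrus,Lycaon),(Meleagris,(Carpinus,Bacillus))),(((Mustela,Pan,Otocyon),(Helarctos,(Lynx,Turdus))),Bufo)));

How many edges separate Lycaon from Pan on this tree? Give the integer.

7

The MRCA of Lycaon and Pan is the node subtending (((Cedrus,Lycaon),(Meleagris,(Carpinus,Bacillus))),(((Mustela,Pan,Otocyon),(Helarctos,(Lynx,Turdus))),Bufo)).
From Lycaon up to that node: 3 branches. From Pan up to the same node: 4 branches. Total: 3 + 4 = 7.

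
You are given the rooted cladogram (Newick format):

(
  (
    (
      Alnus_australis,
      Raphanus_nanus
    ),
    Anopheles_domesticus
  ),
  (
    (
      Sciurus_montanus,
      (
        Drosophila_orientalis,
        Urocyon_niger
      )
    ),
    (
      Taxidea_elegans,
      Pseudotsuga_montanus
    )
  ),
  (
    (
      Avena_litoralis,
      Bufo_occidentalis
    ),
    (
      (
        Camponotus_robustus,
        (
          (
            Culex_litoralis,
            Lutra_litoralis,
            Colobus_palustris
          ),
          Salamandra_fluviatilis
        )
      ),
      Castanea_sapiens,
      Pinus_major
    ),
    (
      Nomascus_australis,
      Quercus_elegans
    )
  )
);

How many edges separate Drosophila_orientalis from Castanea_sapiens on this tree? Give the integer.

7

The MRCA of Drosophila_orientalis and Castanea_sapiens is the root of the tree.
From Drosophila_orientalis up to that node: 4 branches. From Castanea_sapiens up to the same node: 3 branches. Total: 4 + 3 = 7.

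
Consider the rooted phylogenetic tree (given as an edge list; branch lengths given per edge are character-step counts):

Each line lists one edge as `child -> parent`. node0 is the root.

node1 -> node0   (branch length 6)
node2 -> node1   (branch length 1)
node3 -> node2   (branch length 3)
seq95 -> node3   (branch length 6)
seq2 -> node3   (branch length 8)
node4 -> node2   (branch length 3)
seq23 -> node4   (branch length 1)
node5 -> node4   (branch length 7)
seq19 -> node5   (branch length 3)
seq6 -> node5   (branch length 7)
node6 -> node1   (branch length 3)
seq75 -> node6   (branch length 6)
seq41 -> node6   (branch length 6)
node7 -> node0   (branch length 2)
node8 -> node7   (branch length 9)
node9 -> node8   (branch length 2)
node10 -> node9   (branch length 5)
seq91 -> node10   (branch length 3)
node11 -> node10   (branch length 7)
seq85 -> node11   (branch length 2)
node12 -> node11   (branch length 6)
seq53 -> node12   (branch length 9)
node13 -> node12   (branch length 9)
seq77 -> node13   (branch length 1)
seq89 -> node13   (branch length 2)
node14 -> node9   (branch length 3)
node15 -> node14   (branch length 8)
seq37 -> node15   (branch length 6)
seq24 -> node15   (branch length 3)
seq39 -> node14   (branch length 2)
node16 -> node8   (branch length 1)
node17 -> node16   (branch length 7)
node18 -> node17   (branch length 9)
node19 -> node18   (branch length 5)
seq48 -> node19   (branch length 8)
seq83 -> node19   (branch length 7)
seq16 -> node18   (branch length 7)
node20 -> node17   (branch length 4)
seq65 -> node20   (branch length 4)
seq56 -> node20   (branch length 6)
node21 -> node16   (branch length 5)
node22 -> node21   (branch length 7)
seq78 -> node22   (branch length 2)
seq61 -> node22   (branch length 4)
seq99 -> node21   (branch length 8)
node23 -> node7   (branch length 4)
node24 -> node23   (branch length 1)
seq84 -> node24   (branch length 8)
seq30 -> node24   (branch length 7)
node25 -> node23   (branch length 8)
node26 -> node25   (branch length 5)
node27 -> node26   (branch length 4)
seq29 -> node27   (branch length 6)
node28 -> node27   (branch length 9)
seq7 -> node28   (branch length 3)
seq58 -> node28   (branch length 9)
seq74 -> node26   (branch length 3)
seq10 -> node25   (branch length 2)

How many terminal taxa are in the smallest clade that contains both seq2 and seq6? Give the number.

The MRCA of seq2 and seq6 is the node subtending ((seq95,seq2),(seq23,(seq19,seq6))).
That clade contains 5 terminal taxa: seq19, seq2, seq23, seq6, seq95.

5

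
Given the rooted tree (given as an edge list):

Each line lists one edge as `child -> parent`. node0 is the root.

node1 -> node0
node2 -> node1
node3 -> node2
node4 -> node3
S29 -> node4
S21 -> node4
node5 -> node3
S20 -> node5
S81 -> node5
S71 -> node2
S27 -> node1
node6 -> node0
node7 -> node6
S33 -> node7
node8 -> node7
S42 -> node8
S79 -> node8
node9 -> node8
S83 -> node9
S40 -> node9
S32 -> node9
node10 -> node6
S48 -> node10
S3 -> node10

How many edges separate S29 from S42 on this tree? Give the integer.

9

The MRCA of S29 and S42 is the root of the tree.
From S29 up to that node: 5 branches. From S42 up to the same node: 4 branches. Total: 5 + 4 = 9.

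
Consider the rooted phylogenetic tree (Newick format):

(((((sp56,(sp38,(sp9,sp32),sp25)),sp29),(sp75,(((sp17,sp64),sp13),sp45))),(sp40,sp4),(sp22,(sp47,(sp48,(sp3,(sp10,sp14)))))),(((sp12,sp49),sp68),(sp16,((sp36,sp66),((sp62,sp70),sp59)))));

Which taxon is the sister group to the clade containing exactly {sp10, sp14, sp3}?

The clade containing exactly {sp10, sp14, sp3} attaches to the tree at the node subtending (sp48,(sp3,(sp10,sp14))).
The other lineage descending from that same node — the sister group — is the single tip sp48.

sp48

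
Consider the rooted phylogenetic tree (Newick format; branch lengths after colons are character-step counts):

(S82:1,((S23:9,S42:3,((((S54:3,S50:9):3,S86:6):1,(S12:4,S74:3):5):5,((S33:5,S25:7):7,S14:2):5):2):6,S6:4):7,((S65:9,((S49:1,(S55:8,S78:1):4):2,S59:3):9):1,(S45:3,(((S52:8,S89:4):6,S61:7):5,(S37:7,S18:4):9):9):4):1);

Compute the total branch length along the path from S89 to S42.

45

The path runs S89 → … → MRCA → … → S42; the MRCA is the root of the tree.
Branch lengths along that path: 4 + 6 + 5 + 9 + 4 + 1 + 7 + 6 + 3 = 45.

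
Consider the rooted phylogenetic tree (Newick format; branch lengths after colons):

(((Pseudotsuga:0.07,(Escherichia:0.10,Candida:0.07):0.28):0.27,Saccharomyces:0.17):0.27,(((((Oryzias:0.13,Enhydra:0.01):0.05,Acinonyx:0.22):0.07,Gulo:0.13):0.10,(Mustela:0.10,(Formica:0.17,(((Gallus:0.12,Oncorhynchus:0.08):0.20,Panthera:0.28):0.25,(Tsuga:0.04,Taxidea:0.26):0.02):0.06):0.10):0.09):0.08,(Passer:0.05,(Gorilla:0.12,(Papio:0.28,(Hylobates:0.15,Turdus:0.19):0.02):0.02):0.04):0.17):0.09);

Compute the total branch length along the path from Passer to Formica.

The path runs Passer → … → MRCA → … → Formica; the MRCA is the node subtending (((((Oryzias,Enhydra),Acinonyx),Gulo),(Mustela,(Formica,(((Gallus,Oncorhynchus),Panthera),(Tsuga,Taxidea))))),(Passer,(Gorilla,(Papio,(Hylobates,Turdus))))).
Branch lengths along that path: 0.05 + 0.17 + 0.08 + 0.09 + 0.10 + 0.17 = 0.66.

0.66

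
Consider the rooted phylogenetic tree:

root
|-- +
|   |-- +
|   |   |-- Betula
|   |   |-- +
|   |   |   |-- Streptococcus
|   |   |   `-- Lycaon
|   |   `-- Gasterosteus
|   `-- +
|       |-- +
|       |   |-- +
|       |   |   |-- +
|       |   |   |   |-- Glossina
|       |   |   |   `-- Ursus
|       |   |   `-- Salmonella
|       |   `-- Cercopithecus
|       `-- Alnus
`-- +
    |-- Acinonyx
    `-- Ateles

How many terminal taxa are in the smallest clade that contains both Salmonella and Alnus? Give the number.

5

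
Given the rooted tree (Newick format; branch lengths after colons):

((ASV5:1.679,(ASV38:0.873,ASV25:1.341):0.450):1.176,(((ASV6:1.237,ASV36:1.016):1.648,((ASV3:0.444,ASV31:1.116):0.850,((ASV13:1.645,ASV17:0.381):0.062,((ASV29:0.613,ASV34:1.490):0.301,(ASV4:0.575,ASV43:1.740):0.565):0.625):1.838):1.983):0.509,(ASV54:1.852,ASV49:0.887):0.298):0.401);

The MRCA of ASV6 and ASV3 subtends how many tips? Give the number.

The MRCA of ASV6 and ASV3 is the node subtending ((ASV6,ASV36),((ASV3,ASV31),((ASV13,ASV17),((ASV29,ASV34),(ASV4,ASV43))))).
That clade contains 10 terminal taxa: ASV13, ASV17, ASV29, ASV3, ASV31, ASV34, ASV36, ASV4, ASV43, ASV6.

10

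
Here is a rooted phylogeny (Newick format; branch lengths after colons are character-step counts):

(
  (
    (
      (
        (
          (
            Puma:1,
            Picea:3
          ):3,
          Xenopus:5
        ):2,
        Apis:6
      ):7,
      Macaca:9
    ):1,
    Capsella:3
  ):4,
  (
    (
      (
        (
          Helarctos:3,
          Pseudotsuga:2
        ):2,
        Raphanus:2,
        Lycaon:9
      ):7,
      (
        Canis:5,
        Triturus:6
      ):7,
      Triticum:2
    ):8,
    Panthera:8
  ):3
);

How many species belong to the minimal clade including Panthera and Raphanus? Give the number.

8

The MRCA of Panthera and Raphanus is the node subtending ((((Helarctos,Pseudotsuga),Raphanus,Lycaon),(Canis,Triturus),Triticum),Panthera).
That clade contains 8 terminal taxa: Canis, Helarctos, Lycaon, Panthera, Pseudotsuga, Raphanus, Triticum, Triturus.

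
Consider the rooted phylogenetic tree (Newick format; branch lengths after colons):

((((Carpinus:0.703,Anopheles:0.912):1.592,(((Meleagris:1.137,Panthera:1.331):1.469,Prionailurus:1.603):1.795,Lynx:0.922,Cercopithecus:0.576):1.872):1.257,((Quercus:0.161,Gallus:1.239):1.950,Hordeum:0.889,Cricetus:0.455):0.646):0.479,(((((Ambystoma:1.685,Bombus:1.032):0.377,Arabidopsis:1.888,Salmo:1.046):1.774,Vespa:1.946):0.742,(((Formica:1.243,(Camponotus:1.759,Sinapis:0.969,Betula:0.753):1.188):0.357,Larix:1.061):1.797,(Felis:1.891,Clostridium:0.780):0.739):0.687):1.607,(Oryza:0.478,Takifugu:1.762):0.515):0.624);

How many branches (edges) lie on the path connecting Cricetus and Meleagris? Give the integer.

The MRCA of Cricetus and Meleagris is the node subtending (((Carpinus,Anopheles),(((Meleagris,Panthera),Prionailurus),Lynx,Cercopithecus)),((Quercus,Gallus),Hordeum,Cricetus)).
From Cricetus up to that node: 2 branches. From Meleagris up to the same node: 5 branches. Total: 2 + 5 = 7.

7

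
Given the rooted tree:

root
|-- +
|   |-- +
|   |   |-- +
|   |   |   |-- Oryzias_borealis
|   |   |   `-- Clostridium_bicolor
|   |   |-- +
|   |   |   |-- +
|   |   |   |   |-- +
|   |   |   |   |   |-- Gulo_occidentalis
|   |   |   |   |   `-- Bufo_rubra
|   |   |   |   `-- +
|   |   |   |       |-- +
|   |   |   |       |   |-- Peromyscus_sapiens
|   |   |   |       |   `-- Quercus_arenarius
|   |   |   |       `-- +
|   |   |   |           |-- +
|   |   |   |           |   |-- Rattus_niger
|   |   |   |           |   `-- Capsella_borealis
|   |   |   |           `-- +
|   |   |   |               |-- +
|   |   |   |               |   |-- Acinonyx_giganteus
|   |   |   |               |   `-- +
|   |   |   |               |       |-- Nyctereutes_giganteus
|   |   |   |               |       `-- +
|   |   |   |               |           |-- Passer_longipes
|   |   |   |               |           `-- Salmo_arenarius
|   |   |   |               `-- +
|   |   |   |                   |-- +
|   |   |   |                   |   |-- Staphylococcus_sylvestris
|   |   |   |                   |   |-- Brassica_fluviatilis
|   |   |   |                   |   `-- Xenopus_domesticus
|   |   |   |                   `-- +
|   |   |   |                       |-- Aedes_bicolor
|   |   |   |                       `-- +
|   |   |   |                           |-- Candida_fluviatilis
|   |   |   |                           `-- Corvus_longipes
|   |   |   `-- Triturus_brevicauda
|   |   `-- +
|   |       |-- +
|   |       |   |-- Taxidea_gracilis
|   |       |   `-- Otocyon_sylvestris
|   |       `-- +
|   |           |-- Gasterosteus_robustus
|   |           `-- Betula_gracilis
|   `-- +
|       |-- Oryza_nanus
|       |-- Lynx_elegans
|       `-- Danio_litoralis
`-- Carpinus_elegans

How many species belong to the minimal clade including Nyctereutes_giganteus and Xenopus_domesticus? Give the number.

10

The MRCA of Nyctereutes_giganteus and Xenopus_domesticus is the node subtending ((Acinonyx_giganteus,(Nyctereutes_giganteus,(Passer_longipes,Salmo_arenarius))),((Staphylococcus_sylvestris,Brassica_fluviatilis,Xenopus_domesticus),(Aedes_bicolor,(Candida_fluviatilis,Corvus_longipes)))).
That clade contains 10 terminal taxa: Acinonyx_giganteus, Aedes_bicolor, Brassica_fluviatilis, Candida_fluviatilis, Corvus_longipes, Nyctereutes_giganteus, Passer_longipes, Salmo_arenarius, Staphylococcus_sylvestris, Xenopus_domesticus.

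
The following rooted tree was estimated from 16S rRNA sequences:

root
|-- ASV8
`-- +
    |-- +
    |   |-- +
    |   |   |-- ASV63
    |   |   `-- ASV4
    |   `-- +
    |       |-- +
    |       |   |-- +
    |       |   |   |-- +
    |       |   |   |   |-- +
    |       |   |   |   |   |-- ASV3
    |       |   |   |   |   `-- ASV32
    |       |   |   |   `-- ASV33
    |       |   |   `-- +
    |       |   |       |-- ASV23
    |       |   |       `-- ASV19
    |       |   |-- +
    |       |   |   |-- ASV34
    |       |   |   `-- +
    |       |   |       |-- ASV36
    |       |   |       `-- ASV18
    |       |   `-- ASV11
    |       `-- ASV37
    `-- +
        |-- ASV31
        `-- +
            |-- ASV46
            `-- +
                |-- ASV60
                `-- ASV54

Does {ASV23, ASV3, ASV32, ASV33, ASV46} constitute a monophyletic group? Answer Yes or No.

The MRCA of the listed taxa subtends (((ASV63,ASV4),(((((ASV3,ASV32),ASV33),(ASV23,ASV19)),(ASV34,(ASV36,ASV18)),ASV11),ASV37)),(ASV31,(ASV46,(ASV60,ASV54)))).
That clade also contains ASV11, ASV18, ASV19, ASV31, ASV34, ASV36, ASV37, ASV4, ASV54, ASV60, ASV63, which are not in the proposed group, so the group is not monophyletic.

No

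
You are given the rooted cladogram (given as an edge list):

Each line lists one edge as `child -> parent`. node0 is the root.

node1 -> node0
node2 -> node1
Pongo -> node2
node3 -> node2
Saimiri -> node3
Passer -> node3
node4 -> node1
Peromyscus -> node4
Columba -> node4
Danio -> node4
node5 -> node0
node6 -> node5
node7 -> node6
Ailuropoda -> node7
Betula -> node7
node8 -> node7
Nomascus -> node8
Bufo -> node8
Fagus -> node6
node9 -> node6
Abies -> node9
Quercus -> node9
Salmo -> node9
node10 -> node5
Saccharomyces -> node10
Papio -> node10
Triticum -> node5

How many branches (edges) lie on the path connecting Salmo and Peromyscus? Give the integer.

The MRCA of Salmo and Peromyscus is the root of the tree.
From Salmo up to that node: 4 branches. From Peromyscus up to the same node: 3 branches. Total: 4 + 3 = 7.

7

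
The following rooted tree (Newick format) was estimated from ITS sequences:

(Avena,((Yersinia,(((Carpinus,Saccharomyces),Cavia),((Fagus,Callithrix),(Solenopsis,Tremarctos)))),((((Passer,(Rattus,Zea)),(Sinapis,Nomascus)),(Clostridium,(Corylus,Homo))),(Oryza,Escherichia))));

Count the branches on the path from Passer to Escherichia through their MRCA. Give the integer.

6

The MRCA of Passer and Escherichia is the node subtending ((((Passer,(Rattus,Zea)),(Sinapis,Nomascus)),(Clostridium,(Corylus,Homo))),(Oryza,Escherichia)).
From Passer up to that node: 4 branches. From Escherichia up to the same node: 2 branches. Total: 4 + 2 = 6.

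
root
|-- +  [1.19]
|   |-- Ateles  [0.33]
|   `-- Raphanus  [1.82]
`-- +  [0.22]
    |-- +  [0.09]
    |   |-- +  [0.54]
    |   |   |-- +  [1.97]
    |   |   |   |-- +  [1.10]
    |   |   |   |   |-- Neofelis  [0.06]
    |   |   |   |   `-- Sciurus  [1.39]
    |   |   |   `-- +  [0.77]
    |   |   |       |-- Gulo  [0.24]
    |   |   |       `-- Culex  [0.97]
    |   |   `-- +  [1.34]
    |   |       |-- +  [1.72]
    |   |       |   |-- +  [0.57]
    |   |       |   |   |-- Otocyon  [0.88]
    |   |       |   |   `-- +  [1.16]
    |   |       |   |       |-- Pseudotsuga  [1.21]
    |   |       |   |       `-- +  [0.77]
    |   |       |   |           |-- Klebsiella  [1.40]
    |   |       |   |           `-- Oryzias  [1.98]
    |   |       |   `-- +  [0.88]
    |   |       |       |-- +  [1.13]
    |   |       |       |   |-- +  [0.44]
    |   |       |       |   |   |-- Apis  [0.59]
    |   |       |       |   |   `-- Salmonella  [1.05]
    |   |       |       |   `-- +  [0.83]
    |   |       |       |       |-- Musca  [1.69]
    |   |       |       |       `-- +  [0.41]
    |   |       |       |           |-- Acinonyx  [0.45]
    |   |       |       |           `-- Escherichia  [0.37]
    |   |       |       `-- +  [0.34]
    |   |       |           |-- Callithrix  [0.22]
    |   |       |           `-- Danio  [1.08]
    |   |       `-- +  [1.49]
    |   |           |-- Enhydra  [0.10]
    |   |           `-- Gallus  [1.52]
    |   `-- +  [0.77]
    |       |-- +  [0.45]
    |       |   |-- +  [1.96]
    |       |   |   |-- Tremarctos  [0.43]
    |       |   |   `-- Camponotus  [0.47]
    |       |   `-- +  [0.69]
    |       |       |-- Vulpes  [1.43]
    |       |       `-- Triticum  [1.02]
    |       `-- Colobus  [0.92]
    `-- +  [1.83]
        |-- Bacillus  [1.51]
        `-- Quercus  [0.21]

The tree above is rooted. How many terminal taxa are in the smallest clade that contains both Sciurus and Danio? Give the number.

The MRCA of Sciurus and Danio is the node subtending (((Neofelis,Sciurus),(Gulo,Culex)),(((Otocyon,(Pseudotsuga,(Klebsiella,Oryzias))),(((Apis,Salmonella),(Musca,(Acinonyx,Escherichia))),(Callithrix,Danio))),(Enhydra,Gallus))).
That clade contains 17 terminal taxa: Acinonyx, Apis, Callithrix, Culex, Danio, Enhydra, Escherichia, Gallus, Gulo, Klebsiella, Musca, Neofelis, Oryzias, Otocyon, Pseudotsuga, Salmonella, Sciurus.

17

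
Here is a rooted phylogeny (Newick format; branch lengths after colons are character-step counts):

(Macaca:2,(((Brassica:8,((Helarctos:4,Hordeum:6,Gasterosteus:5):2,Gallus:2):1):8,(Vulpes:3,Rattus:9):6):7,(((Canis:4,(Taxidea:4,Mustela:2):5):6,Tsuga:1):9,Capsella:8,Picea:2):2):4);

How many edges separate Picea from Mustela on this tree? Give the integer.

5

The MRCA of Picea and Mustela is the node subtending (((Canis,(Taxidea,Mustela)),Tsuga),Capsella,Picea).
From Picea up to that node: 1 branch. From Mustela up to the same node: 4 branches. Total: 1 + 4 = 5.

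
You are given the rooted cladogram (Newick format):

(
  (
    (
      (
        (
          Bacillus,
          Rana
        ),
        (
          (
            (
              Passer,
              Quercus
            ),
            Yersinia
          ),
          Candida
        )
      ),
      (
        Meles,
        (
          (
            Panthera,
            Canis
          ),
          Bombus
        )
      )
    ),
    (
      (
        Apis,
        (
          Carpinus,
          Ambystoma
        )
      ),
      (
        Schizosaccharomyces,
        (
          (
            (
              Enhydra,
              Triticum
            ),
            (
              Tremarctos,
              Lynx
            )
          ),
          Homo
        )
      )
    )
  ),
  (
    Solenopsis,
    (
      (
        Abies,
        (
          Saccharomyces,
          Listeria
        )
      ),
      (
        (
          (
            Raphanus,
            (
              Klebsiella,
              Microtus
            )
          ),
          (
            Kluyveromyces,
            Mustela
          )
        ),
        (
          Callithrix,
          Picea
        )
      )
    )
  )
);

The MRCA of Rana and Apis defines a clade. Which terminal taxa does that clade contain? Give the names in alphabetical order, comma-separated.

Ambystoma, Apis, Bacillus, Bombus, Candida, Canis, Carpinus, Enhydra, Homo, Lynx, Meles, Panthera, Passer, Quercus, Rana, Schizosaccharomyces, Tremarctos, Triticum, Yersinia

Tracing Rana: it sits inside (Bacillus,Rana).
Tracing Apis: it sits inside (Apis,(Carpinus,Ambystoma)).
The smallest clade enclosing both is ((((Bacillus,Rana),(((Passer,Quercus),Yersinia),Candida)),(Meles,((Panthera,Canis),Bombus))),((Apis,(Carpinus,Ambystoma)),(Schizosaccharomyces,(((Enhydra,Triticum),(Tremarctos,Lynx)),Homo)))); the answer is its 19 terminal taxa in alphabetical order.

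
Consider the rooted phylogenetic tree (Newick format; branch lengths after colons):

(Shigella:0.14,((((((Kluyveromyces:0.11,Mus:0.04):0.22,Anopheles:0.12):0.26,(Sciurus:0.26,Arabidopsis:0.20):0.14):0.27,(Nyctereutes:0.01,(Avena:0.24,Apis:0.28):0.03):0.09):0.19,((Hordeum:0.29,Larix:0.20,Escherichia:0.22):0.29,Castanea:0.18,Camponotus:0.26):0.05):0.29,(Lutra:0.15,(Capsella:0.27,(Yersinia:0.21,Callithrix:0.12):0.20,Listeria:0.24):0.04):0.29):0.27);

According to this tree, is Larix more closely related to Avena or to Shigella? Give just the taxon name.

Avena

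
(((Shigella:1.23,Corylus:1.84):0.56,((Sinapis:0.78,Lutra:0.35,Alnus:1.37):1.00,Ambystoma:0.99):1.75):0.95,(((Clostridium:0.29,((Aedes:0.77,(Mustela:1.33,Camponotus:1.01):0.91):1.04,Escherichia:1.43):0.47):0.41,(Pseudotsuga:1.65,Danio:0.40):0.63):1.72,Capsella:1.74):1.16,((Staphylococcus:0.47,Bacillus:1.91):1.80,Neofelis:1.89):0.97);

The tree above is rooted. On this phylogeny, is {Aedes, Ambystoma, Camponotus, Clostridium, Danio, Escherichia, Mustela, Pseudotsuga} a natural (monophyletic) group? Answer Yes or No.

The MRCA of the listed taxa is the root, so the smallest clade containing them is the whole tree.
That clade also contains Alnus, Bacillus, Capsella, Corylus, Lutra, Neofelis, Shigella, Sinapis, Staphylococcus, which are not in the proposed group, so the group is not monophyletic.

No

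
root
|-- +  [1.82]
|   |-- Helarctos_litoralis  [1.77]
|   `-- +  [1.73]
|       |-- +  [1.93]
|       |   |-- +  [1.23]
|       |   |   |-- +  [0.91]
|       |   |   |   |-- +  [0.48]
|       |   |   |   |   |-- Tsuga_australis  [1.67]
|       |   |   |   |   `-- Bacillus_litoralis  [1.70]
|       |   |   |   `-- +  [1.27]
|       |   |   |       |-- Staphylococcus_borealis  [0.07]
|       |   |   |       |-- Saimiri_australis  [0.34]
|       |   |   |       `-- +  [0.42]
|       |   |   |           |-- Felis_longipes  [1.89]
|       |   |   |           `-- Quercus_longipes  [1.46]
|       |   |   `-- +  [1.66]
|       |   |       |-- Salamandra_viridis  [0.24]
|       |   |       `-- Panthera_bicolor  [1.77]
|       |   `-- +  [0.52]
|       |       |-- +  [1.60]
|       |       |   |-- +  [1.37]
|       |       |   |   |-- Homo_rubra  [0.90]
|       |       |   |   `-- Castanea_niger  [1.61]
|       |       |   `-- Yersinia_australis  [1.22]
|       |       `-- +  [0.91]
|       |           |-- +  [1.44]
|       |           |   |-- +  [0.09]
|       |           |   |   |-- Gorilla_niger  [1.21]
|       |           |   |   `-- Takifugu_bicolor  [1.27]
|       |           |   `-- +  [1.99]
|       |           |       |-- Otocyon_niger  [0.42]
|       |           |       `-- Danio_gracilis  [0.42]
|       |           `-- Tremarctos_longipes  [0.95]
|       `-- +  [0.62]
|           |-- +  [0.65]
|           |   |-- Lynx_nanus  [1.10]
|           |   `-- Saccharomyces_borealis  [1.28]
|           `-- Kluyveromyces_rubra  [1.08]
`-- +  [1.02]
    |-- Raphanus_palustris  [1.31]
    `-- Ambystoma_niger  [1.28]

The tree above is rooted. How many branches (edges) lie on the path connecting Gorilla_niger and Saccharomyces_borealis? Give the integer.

9

The MRCA of Gorilla_niger and Saccharomyces_borealis is the node subtending (((((Tsuga_australis,Bacillus_litoralis),(Staphylococcus_borealis,Saimiri_australis,(Felis_longipes,Quercus_longipes))),(Salamandra_viridis,Panthera_bicolor)),(((Homo_rubra,Castanea_niger),Yersinia_australis),(((Gorilla_niger,Takifugu_bicolor),(Otocyon_niger,Danio_gracilis)),Tremarctos_longipes))),((Lynx_nanus,Saccharomyces_borealis),Kluyveromyces_rubra)).
From Gorilla_niger up to that node: 6 branches. From Saccharomyces_borealis up to the same node: 3 branches. Total: 6 + 3 = 9.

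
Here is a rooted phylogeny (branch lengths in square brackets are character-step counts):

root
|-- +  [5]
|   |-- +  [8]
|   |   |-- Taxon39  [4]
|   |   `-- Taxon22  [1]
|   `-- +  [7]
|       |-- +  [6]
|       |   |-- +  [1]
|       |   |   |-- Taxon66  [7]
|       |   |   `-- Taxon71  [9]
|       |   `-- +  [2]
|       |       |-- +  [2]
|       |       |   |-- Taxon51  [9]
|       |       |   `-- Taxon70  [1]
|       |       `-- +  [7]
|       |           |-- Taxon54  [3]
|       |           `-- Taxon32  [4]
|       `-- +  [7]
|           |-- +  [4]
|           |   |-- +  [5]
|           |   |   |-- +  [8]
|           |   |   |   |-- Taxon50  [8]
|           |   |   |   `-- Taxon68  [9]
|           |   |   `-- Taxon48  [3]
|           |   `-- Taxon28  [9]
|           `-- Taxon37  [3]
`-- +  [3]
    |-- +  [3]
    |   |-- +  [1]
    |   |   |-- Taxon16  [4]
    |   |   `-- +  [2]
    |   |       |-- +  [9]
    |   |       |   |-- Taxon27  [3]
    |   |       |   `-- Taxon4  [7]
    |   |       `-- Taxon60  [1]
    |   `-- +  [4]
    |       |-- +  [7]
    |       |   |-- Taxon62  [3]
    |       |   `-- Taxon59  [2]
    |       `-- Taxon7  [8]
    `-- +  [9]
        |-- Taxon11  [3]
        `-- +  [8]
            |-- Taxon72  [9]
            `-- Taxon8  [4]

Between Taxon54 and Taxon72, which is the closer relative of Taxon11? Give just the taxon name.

Taxon72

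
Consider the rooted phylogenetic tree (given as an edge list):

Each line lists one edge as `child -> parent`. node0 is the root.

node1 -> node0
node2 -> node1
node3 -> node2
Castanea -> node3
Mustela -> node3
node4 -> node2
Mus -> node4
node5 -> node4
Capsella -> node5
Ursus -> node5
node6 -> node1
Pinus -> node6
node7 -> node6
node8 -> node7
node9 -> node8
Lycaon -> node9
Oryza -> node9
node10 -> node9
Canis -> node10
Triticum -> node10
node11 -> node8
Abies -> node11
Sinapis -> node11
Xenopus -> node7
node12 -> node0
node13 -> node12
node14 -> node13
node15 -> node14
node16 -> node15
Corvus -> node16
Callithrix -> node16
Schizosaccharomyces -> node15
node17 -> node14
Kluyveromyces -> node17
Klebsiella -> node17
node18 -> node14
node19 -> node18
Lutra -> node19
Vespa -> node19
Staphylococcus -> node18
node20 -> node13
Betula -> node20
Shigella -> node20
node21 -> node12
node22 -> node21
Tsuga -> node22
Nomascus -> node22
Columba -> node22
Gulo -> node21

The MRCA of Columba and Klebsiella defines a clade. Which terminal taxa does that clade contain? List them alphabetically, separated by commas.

Tracing Columba: it sits inside (Tsuga,Nomascus,Columba).
Tracing Klebsiella: it sits inside (Kluyveromyces,Klebsiella).
The smallest clade enclosing both is (((((Corvus,Callithrix),Schizosaccharomyces),(Kluyveromyces,Klebsiella),((Lutra,Vespa),Staphylococcus)),(Betula,Shigella)),((Tsuga,Nomascus,Columba),Gulo)); the answer is its 14 terminal taxa in alphabetical order.

Betula, Callithrix, Columba, Corvus, Gulo, Klebsiella, Kluyveromyces, Lutra, Nomascus, Schizosaccharomyces, Shigella, Staphylococcus, Tsuga, Vespa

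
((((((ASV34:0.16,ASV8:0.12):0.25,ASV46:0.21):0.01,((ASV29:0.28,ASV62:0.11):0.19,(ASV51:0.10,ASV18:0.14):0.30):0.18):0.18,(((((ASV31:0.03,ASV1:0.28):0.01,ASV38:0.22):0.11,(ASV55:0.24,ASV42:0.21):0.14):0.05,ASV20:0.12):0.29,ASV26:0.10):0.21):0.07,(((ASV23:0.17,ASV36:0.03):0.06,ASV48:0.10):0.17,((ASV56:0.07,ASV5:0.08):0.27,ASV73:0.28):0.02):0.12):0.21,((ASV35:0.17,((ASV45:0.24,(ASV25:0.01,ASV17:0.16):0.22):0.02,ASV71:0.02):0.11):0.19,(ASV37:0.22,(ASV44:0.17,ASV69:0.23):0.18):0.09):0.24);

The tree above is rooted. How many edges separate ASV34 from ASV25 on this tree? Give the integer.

12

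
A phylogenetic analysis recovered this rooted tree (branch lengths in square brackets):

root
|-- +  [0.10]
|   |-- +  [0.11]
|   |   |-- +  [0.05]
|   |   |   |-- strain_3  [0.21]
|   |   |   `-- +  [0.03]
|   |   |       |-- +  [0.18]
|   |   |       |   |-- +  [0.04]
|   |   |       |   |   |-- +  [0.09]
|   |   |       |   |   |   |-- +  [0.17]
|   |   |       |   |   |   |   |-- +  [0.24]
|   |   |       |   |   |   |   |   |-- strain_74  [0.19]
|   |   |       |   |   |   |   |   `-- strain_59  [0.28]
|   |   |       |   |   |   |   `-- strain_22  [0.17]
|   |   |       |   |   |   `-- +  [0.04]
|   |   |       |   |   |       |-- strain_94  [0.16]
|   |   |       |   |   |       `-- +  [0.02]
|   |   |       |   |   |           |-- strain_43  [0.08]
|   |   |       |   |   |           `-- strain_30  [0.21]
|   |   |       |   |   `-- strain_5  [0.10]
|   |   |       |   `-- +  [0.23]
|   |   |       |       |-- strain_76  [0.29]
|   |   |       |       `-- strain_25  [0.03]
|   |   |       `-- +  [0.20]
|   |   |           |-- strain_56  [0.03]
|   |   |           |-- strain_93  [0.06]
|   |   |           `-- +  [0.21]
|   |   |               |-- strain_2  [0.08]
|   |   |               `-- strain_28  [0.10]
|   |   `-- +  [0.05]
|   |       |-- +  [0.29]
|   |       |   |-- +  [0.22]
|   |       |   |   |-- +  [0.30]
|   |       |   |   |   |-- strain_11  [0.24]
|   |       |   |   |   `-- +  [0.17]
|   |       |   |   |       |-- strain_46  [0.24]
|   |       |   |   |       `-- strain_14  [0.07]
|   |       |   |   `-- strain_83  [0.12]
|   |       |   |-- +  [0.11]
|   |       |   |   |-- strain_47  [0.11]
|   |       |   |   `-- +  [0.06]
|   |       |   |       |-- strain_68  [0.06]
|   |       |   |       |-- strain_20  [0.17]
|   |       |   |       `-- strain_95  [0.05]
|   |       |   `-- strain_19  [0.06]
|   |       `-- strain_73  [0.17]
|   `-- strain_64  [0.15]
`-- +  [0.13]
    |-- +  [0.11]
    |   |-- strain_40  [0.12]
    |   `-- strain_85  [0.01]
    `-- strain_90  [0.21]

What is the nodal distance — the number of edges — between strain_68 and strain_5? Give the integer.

10

The MRCA of strain_68 and strain_5 is the node subtending ((strain_3,((((((strain_74,strain_59),strain_22),(strain_94,(strain_43,strain_30))),strain_5),(strain_76,strain_25)),(strain_56,strain_93,(strain_2,strain_28)))),((((strain_11,(strain_46,strain_14)),strain_83),(strain_47,(strain_68,strain_20,strain_95)),strain_19),strain_73)).
From strain_68 up to that node: 5 branches. From strain_5 up to the same node: 5 branches. Total: 5 + 5 = 10.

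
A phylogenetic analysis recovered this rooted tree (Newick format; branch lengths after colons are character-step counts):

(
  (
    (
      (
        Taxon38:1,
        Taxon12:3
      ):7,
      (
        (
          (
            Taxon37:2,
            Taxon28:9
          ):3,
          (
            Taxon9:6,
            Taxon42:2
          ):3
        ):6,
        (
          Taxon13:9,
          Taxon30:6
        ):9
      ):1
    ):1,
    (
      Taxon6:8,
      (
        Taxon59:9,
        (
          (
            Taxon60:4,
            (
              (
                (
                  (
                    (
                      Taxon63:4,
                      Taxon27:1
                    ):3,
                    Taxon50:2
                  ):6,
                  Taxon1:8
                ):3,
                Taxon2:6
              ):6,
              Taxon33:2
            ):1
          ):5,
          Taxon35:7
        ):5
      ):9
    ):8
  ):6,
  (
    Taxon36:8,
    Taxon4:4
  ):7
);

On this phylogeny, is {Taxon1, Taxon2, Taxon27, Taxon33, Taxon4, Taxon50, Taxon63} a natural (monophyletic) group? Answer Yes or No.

No

The MRCA of the listed taxa is the root, so the smallest clade containing them is the whole tree.
That clade also contains Taxon12, Taxon13, Taxon28, Taxon30, Taxon35, Taxon36, Taxon37, Taxon38, Taxon42, Taxon59, Taxon6, Taxon60, Taxon9, which are not in the proposed group, so the group is not monophyletic.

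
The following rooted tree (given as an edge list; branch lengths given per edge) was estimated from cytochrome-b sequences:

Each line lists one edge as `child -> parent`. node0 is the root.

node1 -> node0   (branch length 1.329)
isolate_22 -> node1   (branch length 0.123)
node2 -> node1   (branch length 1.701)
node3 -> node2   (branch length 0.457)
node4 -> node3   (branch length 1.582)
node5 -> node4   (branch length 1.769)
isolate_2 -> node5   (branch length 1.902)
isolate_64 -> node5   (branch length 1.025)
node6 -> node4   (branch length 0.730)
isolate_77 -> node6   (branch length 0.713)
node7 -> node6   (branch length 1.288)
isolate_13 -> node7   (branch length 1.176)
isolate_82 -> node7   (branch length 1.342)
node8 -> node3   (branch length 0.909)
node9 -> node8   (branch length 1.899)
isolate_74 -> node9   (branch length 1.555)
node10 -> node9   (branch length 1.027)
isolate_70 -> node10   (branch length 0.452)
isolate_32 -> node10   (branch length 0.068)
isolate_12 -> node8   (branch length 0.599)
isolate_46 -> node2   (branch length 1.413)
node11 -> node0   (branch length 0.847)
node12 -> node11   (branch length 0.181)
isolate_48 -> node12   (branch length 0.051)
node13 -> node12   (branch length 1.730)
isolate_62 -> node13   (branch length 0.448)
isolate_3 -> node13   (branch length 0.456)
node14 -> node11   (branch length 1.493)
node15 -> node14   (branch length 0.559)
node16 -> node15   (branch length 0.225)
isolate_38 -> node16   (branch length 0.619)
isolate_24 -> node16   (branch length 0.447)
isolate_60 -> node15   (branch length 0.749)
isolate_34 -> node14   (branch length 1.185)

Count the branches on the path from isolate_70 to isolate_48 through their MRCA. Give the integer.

The MRCA of isolate_70 and isolate_48 is the root of the tree.
From isolate_70 up to that node: 7 branches. From isolate_48 up to the same node: 3 branches. Total: 7 + 3 = 10.

10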